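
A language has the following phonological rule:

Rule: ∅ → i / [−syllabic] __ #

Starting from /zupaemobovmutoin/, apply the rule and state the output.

zupaemobovmutoini

the form ends in the consonant /n/, so [i] is inserted word-finally.
Surface form: [zupaemobovmutoini].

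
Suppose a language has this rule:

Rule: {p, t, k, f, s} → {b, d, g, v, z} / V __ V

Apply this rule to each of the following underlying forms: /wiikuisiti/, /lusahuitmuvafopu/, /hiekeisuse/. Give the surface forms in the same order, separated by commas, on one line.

wiiguizidi, luzahuitmuvavobu, hiegeizuze

/wiikuisiti/: /k/ is a voiceless obstruent between vowels /i/ and /u/, so it voices to [g]. /s/ is a voiceless obstruent between vowels /i/ and /i/, so it voices to [z]. /t/ is a voiceless obstruent between vowels /i/ and /i/, so it voices to [d]. → [wiiguizidi].
/lusahuitmuvafopu/: /s/ is a voiceless obstruent between vowels /u/ and /a/, so it voices to [z]. /f/ is a voiceless obstruent between vowels /a/ and /o/, so it voices to [v]. /p/ is a voiceless obstruent between vowels /o/ and /u/, so it voices to [b]. → [luzahuitmuvavobu].
/hiekeisuse/: /k/ is a voiceless obstruent between vowels /e/ and /e/, so it voices to [g]. /s/ is a voiceless obstruent between vowels /i/ and /u/, so it voices to [z]. /s/ is a voiceless obstruent between vowels /u/ and /e/, so it voices to [z]. → [hiegeizuze].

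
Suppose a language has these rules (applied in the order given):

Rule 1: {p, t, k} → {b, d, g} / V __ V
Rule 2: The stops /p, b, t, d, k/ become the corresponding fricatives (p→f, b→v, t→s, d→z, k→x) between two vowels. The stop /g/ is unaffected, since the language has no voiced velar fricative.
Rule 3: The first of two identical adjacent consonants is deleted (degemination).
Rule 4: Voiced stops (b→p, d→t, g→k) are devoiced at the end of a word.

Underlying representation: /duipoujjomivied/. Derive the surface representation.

duivoujomiviet

Rule 1 (intervocalic voicing): /p/ is a voiceless stop between vowels /i/ and /o/, so it voices to [b]. /duipoujjomivied/ → duiboujjomivied.
Rule 2 (intervocalic spirantization): /b/ is a stop between vowels /i/ and /o/, so it spirantizes to the fricative [v]. /duiboujjomivied/ → duivoujjomivied.
Rule 3 (degemination): /jj/ is a geminate; the first /j/ deletes. /duivoujjomivied/ → duivoujomivied.
Rule 4 (final devoicing): /d/ is a voiced stop in word-final position, so it devoices to [t]. /duivoujomivied/ → duivoujomiviet.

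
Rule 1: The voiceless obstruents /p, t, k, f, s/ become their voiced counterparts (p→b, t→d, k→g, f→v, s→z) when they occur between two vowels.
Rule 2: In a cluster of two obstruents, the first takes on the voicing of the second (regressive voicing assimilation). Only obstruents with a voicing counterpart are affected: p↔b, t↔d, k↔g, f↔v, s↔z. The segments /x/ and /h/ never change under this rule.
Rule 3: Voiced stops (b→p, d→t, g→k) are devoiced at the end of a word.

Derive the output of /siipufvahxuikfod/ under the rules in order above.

siibuvvahxuikfot

Rule 1 (intervocalic voicing): /p/ is a voiceless obstruent between vowels /i/ and /u/, so it voices to [b]. /siipufvahxuikfod/ → siibufvahxuikfod.
Rule 2 (regressive voicing assimilation): /f/ precedes the voiced obstruent /v/, so it voices to [v] by assimilation. /siibufvahxuikfod/ → siibuvvahxuikfod.
Rule 3 (final devoicing): /d/ is a voiced stop in word-final position, so it devoices to [t]. /siibuvvahxuikfod/ → siibuvvahxuikfot.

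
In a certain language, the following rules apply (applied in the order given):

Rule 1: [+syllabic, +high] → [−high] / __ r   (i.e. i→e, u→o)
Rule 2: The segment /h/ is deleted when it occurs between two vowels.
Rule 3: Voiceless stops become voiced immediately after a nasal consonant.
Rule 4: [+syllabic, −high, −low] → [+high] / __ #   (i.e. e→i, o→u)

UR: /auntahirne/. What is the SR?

aundaerni

Rule 1 (pre-rhotic lowering): /i/ is a high vowel immediately before /r/, so it lowers to [e]. /auntahirne/ → auntaherne.
Rule 2 (intervocalic h-deletion): /h/ occurs between vowels /a/ and /e/, so it deletes. /auntaherne/ → auntaerne.
Rule 3 (post-nasal voicing): /t/ is a voiceless stop immediately after the nasal /n/, so it voices to [d]. /auntaerne/ → aundaerne.
Rule 4 (final vowel raising): /e/ is a mid vowel in word-final position, so it raises to [i]. /aundaerne/ → aundaerni.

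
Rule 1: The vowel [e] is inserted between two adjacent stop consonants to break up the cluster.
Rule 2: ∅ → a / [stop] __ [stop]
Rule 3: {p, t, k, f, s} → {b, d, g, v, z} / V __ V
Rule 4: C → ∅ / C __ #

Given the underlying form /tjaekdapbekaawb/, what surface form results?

Rule 1 (stop-cluster e-epenthesis): /k/ and /d/ form a stop–stop cluster, so [e] is inserted between them. /p/ and /b/ form a stop–stop cluster, so [e] is inserted between them. /tjaekdapbekaawb/ → tjaekedapebekaawb.
Rule 2 (stop-cluster a-epenthesis): no segment meets the environment; /tjaekedapebekaawb/ is unchanged.
Rule 3 (intervocalic voicing): /k/ is a voiceless obstruent between vowels /e/ and /e/, so it voices to [g]. /p/ is a voiceless obstruent between vowels /a/ and /e/, so it voices to [b]. /k/ is a voiceless obstruent between vowels /e/ and /a/, so it voices to [g]. /tjaekedapebekaawb/ → tjaegedabebegaawb.
Rule 4 (final cluster simplification): /b/ is the second consonant of a word-final cluster /wb/, so it deletes. /tjaegedabebegaawb/ → tjaegedabebegaaw.

tjaegedabebegaaw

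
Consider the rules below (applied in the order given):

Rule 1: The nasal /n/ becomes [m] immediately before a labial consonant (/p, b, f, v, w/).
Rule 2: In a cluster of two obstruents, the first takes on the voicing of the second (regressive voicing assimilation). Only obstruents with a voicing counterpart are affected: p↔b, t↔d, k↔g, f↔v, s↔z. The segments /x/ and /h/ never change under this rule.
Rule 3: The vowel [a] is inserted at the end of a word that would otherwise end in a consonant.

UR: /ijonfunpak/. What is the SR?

ijomfumpaka

Rule 1 (nasal place assimilation): /n/ precedes the labial consonant /f/, so it assimilates in place to [m]. /n/ precedes the labial consonant /p/, so it assimilates in place to [m]. /ijonfunpak/ → ijomfumpak.
Rule 2 (regressive voicing assimilation): no segment meets the environment; /ijomfumpak/ is unchanged.
Rule 3 (final a-epenthesis): the form ends in the consonant /k/, so [a] is inserted word-finally. /ijomfumpak/ → ijomfumpaka.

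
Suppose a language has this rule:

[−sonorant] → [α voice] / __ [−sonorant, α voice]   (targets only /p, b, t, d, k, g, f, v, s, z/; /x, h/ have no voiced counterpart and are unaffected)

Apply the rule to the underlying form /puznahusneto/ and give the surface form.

puznahusneto

No segment of /puznahusneto/ meets the structural description of the rule, so the form surfaces unchanged.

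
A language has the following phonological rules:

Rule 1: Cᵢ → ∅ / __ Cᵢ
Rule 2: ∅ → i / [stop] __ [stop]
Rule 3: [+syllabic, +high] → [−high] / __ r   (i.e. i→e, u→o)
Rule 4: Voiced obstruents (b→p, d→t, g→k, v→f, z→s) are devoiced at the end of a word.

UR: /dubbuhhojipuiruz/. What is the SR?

dubuhojipuerus

Rule 1 (degemination): /bb/ is a geminate; the first /b/ deletes. /hh/ is a geminate; the first /h/ deletes. /dubbuhhojipuiruz/ → dubuhojipuiruz.
Rule 2 (stop-cluster i-epenthesis): no segment meets the environment; /dubuhojipuiruz/ is unchanged.
Rule 3 (pre-rhotic lowering): /i/ is a high vowel immediately before /r/, so it lowers to [e]. /dubuhojipuiruz/ → dubuhojipueruz.
Rule 4 (final devoicing): /z/ is a voiced obstruent in word-final position, so it devoices to [s]. /dubuhojipueruz/ → dubuhojipuerus.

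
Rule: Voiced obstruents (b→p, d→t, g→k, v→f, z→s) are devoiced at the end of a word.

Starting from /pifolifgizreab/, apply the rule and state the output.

pifolifgizreap

/b/ is a voiced obstruent in word-final position, so it devoices to [p].
Surface form: [pifolifgizreap].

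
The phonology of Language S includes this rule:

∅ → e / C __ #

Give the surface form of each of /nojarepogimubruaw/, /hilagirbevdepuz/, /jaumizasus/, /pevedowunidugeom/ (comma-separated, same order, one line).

nojarepogimubruawe, hilagirbevdepuze, jaumizasuse, pevedowunidugeome

/nojarepogimubruaw/: the form ends in the consonant /w/, so [e] is inserted word-finally. → [nojarepogimubruawe].
/hilagirbevdepuz/: the form ends in the consonant /z/, so [e] is inserted word-finally. → [hilagirbevdepuze].
/jaumizasus/: the form ends in the consonant /s/, so [e] is inserted word-finally. → [jaumizasuse].
/pevedowunidugeom/: the form ends in the consonant /m/, so [e] is inserted word-finally. → [pevedowunidugeome].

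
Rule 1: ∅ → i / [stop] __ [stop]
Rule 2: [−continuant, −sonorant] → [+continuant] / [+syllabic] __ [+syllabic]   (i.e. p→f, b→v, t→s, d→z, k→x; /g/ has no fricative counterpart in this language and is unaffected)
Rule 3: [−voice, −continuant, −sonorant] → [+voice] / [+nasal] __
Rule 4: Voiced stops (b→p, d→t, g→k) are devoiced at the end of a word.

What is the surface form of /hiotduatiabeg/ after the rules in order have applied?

Rule 1 (stop-cluster i-epenthesis): /t/ and /d/ form a stop–stop cluster, so [i] is inserted between them. /hiotduatiabeg/ → hiotiduatiabeg.
Rule 2 (intervocalic spirantization): /t/ is a stop between vowels /o/ and /i/, so it spirantizes to the fricative [s]. /d/ is a stop between vowels /i/ and /u/, so it spirantizes to the fricative [z]. /t/ is a stop between vowels /a/ and /i/, so it spirantizes to the fricative [s]. /b/ is a stop between vowels /a/ and /e/, so it spirantizes to the fricative [v]. /hiotiduatiabeg/ → hiosizuasiaveg.
Rule 3 (post-nasal voicing): no segment meets the environment; /hiosizuasiaveg/ is unchanged.
Rule 4 (final devoicing): /g/ is a voiced stop in word-final position, so it devoices to [k]. /hiosizuasiaveg/ → hiosizuasiavek.

hiosizuasiavek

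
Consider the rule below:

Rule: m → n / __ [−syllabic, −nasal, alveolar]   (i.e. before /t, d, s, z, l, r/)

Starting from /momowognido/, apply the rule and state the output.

momowognido

No segment of /momowognido/ meets the structural description of the rule, so the form surfaces unchanged.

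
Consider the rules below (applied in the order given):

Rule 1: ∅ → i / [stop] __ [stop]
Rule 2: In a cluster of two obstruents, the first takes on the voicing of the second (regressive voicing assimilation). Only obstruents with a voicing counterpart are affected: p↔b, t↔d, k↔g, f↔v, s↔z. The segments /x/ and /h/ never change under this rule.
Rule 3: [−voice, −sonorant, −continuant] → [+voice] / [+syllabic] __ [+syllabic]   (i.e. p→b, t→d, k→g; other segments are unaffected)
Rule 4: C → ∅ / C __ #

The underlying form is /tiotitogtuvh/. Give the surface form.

tiodidogiduf

Rule 1 (stop-cluster i-epenthesis): /g/ and /t/ form a stop–stop cluster, so [i] is inserted between them. /tiotitogtuvh/ → tiotitogituvh.
Rule 2 (regressive voicing assimilation): /v/ precedes the voiceless obstruent /h/, so it devoices to [f] by assimilation. /tiotitogituvh/ → tiotitogitufh.
Rule 3 (intervocalic voicing): /t/ is a voiceless stop between vowels /o/ and /i/, so it voices to [d]. /t/ is a voiceless stop between vowels /i/ and /o/, so it voices to [d]. /t/ is a voiceless stop between vowels /i/ and /u/, so it voices to [d]. /tiotitogitufh/ → tiodidogidufh.
Rule 4 (final cluster simplification): /h/ is the second consonant of a word-final cluster /fh/, so it deletes. /tiodidogidufh/ → tiodidogiduf.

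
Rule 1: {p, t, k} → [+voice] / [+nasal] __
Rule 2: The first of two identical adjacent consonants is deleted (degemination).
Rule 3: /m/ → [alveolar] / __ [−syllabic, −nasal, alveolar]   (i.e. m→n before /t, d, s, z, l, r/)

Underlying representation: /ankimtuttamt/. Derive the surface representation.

angindutand

Rule 1 (post-nasal voicing): /k/ is a voiceless stop immediately after the nasal /n/, so it voices to [g]. /t/ is a voiceless stop immediately after the nasal /m/, so it voices to [d]. /t/ is a voiceless stop immediately after the nasal /m/, so it voices to [d]. /ankimtuttamt/ → angimduttamd.
Rule 2 (degemination): /tt/ is a geminate; the first /t/ deletes. /angimduttamd/ → angimdutamd.
Rule 3 (nasal place assimilation): /m/ precedes the alveolar consonant /d/, so it assimilates in place to [n]. /m/ precedes the alveolar consonant /d/, so it assimilates in place to [n]. /angimdutamd/ → angindutand.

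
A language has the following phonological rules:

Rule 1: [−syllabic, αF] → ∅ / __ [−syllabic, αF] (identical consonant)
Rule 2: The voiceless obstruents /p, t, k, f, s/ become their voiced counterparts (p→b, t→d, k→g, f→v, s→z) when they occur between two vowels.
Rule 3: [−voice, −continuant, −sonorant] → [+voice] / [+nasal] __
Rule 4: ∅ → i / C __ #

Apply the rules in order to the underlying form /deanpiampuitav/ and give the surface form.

Rule 1 (degemination): no segment meets the environment; /deanpiampuitav/ is unchanged.
Rule 2 (intervocalic voicing): /t/ is a voiceless obstruent between vowels /i/ and /a/, so it voices to [d]. /deanpiampuitav/ → deanpiampuidav.
Rule 3 (post-nasal voicing): /p/ is a voiceless stop immediately after the nasal /n/, so it voices to [b]. /p/ is a voiceless stop immediately after the nasal /m/, so it voices to [b]. /deanpiampuidav/ → deanbiambuidav.
Rule 4 (final i-epenthesis): the form ends in the consonant /v/, so [i] is inserted word-finally. /deanbiambuidav/ → deanbiambuidavi.

deanbiambuidavi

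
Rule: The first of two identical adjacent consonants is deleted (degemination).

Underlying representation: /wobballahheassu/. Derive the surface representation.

wobalaheasu

/bb/ is a geminate; the first /b/ deletes.
/ll/ is a geminate; the first /l/ deletes.
/hh/ is a geminate; the first /h/ deletes.
/ss/ is a geminate; the first /s/ deletes.
Surface form: [wobalaheasu].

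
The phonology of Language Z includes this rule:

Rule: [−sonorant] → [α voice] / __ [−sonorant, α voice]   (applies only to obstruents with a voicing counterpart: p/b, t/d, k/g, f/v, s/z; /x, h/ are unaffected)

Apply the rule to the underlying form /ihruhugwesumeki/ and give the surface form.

ihruhugwesumeki

No segment of /ihruhugwesumeki/ meets the structural description of the rule, so the form surfaces unchanged.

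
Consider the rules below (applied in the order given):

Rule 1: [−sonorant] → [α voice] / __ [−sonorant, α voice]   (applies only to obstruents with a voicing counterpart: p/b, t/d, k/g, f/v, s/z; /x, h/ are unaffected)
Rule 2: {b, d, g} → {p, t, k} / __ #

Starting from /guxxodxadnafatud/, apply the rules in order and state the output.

Rule 1 (regressive voicing assimilation): /d/ precedes the voiceless obstruent /x/, so it devoices to [t] by assimilation. /guxxodxadnafatud/ → guxxotxadnafatud.
Rule 2 (final devoicing): /d/ is a voiced stop in word-final position, so it devoices to [t]. /guxxotxadnafatud/ → guxxotxadnafatut.

guxxotxadnafatut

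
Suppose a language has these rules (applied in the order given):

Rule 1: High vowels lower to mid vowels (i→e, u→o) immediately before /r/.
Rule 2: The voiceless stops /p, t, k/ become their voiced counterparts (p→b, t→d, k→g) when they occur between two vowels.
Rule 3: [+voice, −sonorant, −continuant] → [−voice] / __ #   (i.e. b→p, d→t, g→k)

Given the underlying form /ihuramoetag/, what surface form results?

Rule 1 (pre-rhotic lowering): /u/ is a high vowel immediately before /r/, so it lowers to [o]. /ihuramoetag/ → ihoramoetag.
Rule 2 (intervocalic voicing): /t/ is a voiceless stop between vowels /e/ and /a/, so it voices to [d]. /ihoramoetag/ → ihoramoedag.
Rule 3 (final devoicing): /g/ is a voiced stop in word-final position, so it devoices to [k]. /ihoramoedag/ → ihoramoedak.

ihoramoedak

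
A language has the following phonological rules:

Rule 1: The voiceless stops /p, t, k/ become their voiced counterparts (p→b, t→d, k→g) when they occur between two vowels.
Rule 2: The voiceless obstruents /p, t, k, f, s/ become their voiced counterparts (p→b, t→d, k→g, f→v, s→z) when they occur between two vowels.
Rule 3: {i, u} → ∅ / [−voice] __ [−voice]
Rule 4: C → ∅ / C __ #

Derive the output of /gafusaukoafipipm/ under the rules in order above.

Rule 1 (intervocalic voicing): /k/ is a voiceless stop between vowels /u/ and /o/, so it voices to [g]. /p/ is a voiceless stop between vowels /i/ and /i/, so it voices to [b]. /gafusaukoafipipm/ → gafusaugoafibipm.
Rule 2 (intervocalic voicing): /f/ is a voiceless obstruent between vowels /a/ and /u/, so it voices to [v]. /s/ is a voiceless obstruent between vowels /u/ and /a/, so it voices to [z]. /f/ is a voiceless obstruent between vowels /a/ and /i/, so it voices to [v]. /gafusaugoafibipm/ → gavuzaugoavibipm.
Rule 3 (high vowel syncope): no segment meets the environment; /gavuzaugoavibipm/ is unchanged.
Rule 4 (final cluster simplification): /m/ is the second consonant of a word-final cluster /pm/, so it deletes. /gavuzaugoavibipm/ → gavuzaugoavibip.

gavuzaugoavibip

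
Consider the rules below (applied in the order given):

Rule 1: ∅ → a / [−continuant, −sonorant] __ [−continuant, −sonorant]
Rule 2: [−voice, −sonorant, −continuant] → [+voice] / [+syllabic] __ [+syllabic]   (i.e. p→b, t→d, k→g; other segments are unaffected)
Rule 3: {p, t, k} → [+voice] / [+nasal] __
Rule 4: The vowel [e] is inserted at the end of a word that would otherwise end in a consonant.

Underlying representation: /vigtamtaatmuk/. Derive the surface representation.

Rule 1 (stop-cluster a-epenthesis): /g/ and /t/ form a stop–stop cluster, so [a] is inserted between them. /vigtamtaatmuk/ → vigatamtaatmuk.
Rule 2 (intervocalic voicing): /t/ is a voiceless stop between vowels /a/ and /a/, so it voices to [d]. /vigatamtaatmuk/ → vigadamtaatmuk.
Rule 3 (post-nasal voicing): /t/ is a voiceless stop immediately after the nasal /m/, so it voices to [d]. /vigadamtaatmuk/ → vigadamdaatmuk.
Rule 4 (final e-epenthesis): the form ends in the consonant /k/, so [e] is inserted word-finally. /vigadamdaatmuk/ → vigadamdaatmuke.

vigadamdaatmuke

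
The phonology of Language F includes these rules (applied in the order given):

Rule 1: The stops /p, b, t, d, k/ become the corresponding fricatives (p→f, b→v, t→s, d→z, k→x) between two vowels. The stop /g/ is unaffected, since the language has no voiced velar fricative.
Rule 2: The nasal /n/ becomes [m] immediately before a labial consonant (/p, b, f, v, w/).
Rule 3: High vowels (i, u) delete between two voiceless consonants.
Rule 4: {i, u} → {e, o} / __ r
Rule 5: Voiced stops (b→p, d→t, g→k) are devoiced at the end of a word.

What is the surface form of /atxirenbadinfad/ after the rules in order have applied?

atxerembazimfat

Rule 1 (intervocalic spirantization): /d/ is a stop between vowels /a/ and /i/, so it spirantizes to the fricative [z]. /atxirenbadinfad/ → atxirenbazinfad.
Rule 2 (nasal place assimilation): /n/ precedes the labial consonant /b/, so it assimilates in place to [m]. /n/ precedes the labial consonant /f/, so it assimilates in place to [m]. /atxirenbazinfad/ → atxirembazimfad.
Rule 3 (high vowel syncope): no segment meets the environment; /atxirembazimfad/ is unchanged.
Rule 4 (pre-rhotic lowering): /i/ is a high vowel immediately before /r/, so it lowers to [e]. /atxirembazimfad/ → atxerembazimfad.
Rule 5 (final devoicing): /d/ is a voiced stop in word-final position, so it devoices to [t]. /atxerembazimfad/ → atxerembazimfat.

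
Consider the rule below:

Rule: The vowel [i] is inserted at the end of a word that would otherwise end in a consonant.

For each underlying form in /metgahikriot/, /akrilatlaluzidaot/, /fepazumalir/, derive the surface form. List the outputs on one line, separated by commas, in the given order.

metgahikrioti, akrilatlaluzidaoti, fepazumaliri

/metgahikriot/: the form ends in the consonant /t/, so [i] is inserted word-finally. → [metgahikrioti].
/akrilatlaluzidaot/: the form ends in the consonant /t/, so [i] is inserted word-finally. → [akrilatlaluzidaoti].
/fepazumalir/: the form ends in the consonant /r/, so [i] is inserted word-finally. → [fepazumaliri].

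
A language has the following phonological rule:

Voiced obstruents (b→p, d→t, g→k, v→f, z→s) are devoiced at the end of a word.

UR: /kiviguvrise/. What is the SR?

No segment of /kiviguvrise/ meets the structural description of the rule, so the form surfaces unchanged.

kiviguvrise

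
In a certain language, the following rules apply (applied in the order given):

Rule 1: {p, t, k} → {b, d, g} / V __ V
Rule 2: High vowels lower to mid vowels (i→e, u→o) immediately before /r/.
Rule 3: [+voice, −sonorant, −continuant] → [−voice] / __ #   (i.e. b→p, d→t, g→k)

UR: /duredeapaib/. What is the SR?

doredeabaip

Rule 1 (intervocalic voicing): /p/ is a voiceless stop between vowels /a/ and /a/, so it voices to [b]. /duredeapaib/ → duredeabaib.
Rule 2 (pre-rhotic lowering): /u/ is a high vowel immediately before /r/, so it lowers to [o]. /duredeabaib/ → doredeabaib.
Rule 3 (final devoicing): /b/ is a voiced stop in word-final position, so it devoices to [p]. /doredeabaib/ → doredeabaip.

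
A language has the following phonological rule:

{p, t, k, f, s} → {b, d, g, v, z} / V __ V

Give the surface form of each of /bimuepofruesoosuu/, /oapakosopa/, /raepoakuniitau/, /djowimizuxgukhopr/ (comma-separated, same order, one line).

/bimuepofruesoosuu/: /p/ is a voiceless obstruent between vowels /e/ and /o/, so it voices to [b]. /s/ is a voiceless obstruent between vowels /e/ and /o/, so it voices to [z]. /s/ is a voiceless obstruent between vowels /o/ and /u/, so it voices to [z]. → [bimuebofruezoozuu].
/oapakosopa/: /p/ is a voiceless obstruent between vowels /a/ and /a/, so it voices to [b]. /k/ is a voiceless obstruent between vowels /a/ and /o/, so it voices to [g]. /s/ is a voiceless obstruent between vowels /o/ and /o/, so it voices to [z]. /p/ is a voiceless obstruent between vowels /o/ and /a/, so it voices to [b]. → [oabagozoba].
/raepoakuniitau/: /p/ is a voiceless obstruent between vowels /e/ and /o/, so it voices to [b]. /k/ is a voiceless obstruent between vowels /a/ and /u/, so it voices to [g]. /t/ is a voiceless obstruent between vowels /i/ and /a/, so it voices to [d]. → [raeboaguniidau].
/djowimizuxgukhopr/: the rule's environment is not met; surfaces unchanged as [djowimizuxgukhopr].

bimuebofruezoozuu, oabagozoba, raeboaguniidau, djowimizuxgukhopr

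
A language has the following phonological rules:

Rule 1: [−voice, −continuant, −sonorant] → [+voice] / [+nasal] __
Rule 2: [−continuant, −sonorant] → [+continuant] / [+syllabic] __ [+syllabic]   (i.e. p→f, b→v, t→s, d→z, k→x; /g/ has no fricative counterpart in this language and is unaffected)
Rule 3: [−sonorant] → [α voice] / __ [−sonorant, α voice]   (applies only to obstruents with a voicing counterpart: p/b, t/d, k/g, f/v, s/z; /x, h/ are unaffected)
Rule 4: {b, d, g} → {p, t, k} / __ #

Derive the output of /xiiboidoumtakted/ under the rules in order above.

Rule 1 (post-nasal voicing): /t/ is a voiceless stop immediately after the nasal /m/, so it voices to [d]. /xiiboidoumtakted/ → xiiboidoumdakted.
Rule 2 (intervocalic spirantization): /b/ is a stop between vowels /i/ and /o/, so it spirantizes to the fricative [v]. /d/ is a stop between vowels /i/ and /o/, so it spirantizes to the fricative [z]. /xiiboidoumdakted/ → xiivoizoumdakted.
Rule 3 (regressive voicing assimilation): no segment meets the environment; /xiivoizoumdakted/ is unchanged.
Rule 4 (final devoicing): /d/ is a voiced stop in word-final position, so it devoices to [t]. /xiivoizoumdakted/ → xiivoizoumdaktet.

xiivoizoumdaktet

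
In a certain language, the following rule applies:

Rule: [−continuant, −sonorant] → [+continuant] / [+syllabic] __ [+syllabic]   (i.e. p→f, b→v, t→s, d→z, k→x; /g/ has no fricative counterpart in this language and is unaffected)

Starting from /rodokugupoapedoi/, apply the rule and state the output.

/d/ is a stop between vowels /o/ and /o/, so it spirantizes to the fricative [z].
/k/ is a stop between vowels /o/ and /u/, so it spirantizes to the fricative [x].
/p/ is a stop between vowels /u/ and /o/, so it spirantizes to the fricative [f].
/p/ is a stop between vowels /a/ and /e/, so it spirantizes to the fricative [f].
/d/ is a stop between vowels /e/ and /o/, so it spirantizes to the fricative [z].
Surface form: [rozoxugufoafezoi].

rozoxugufoafezoi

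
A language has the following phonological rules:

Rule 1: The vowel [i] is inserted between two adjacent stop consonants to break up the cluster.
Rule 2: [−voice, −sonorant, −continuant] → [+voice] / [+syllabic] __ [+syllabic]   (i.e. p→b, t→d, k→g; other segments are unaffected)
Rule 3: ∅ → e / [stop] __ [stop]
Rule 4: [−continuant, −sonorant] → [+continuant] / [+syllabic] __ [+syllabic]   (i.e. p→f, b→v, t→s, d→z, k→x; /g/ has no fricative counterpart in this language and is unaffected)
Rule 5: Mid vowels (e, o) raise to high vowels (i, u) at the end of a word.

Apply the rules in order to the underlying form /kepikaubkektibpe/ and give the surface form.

Rule 1 (stop-cluster i-epenthesis): /b/ and /k/ form a stop–stop cluster, so [i] is inserted between them. /k/ and /t/ form a stop–stop cluster, so [i] is inserted between them. /b/ and /p/ form a stop–stop cluster, so [i] is inserted between them. /kepikaubkektibpe/ → kepikaubikekitibipe.
Rule 2 (intervocalic voicing): /p/ is a voiceless stop between vowels /e/ and /i/, so it voices to [b]. /k/ is a voiceless stop between vowels /i/ and /a/, so it voices to [g]. /k/ is a voiceless stop between vowels /i/ and /e/, so it voices to [g]. /k/ is a voiceless stop between vowels /e/ and /i/, so it voices to [g]. /t/ is a voiceless stop between vowels /i/ and /i/, so it voices to [d]. /p/ is a voiceless stop between vowels /i/ and /e/, so it voices to [b]. /kepikaubikekitibipe/ → kebigaubigegidibibe.
Rule 3 (stop-cluster e-epenthesis): no segment meets the environment; /kebigaubigegidibibe/ is unchanged.
Rule 4 (intervocalic spirantization): /b/ is a stop between vowels /e/ and /i/, so it spirantizes to the fricative [v]. /b/ is a stop between vowels /u/ and /i/, so it spirantizes to the fricative [v]. /d/ is a stop between vowels /i/ and /i/, so it spirantizes to the fricative [z]. /b/ is a stop between vowels /i/ and /i/, so it spirantizes to the fricative [v]. /b/ is a stop between vowels /i/ and /e/, so it spirantizes to the fricative [v]. /kebigaubigegidibibe/ → kevigauvigegizivive.
Rule 5 (final vowel raising): /e/ is a mid vowel in word-final position, so it raises to [i]. /kevigauvigegizivive/ → kevigauvigegizivivi.

kevigauvigegizivivi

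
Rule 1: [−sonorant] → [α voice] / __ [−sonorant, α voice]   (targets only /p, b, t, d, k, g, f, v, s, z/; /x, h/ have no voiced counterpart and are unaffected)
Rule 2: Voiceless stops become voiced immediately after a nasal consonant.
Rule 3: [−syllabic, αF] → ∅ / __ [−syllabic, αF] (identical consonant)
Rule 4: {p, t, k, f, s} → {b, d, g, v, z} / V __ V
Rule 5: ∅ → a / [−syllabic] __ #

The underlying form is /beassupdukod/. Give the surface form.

beazubdugoda

Rule 1 (regressive voicing assimilation): /p/ precedes the voiced obstruent /d/, so it voices to [b] by assimilation. /beassupdukod/ → beassubdukod.
Rule 2 (post-nasal voicing): no segment meets the environment; /beassubdukod/ is unchanged.
Rule 3 (degemination): /ss/ is a geminate; the first /s/ deletes. /beassubdukod/ → beasubdukod.
Rule 4 (intervocalic voicing): /s/ is a voiceless obstruent between vowels /a/ and /u/, so it voices to [z]. /k/ is a voiceless obstruent between vowels /u/ and /o/, so it voices to [g]. /beasubdukod/ → beazubdugod.
Rule 5 (final a-epenthesis): the form ends in the consonant /d/, so [a] is inserted word-finally. /beazubdugod/ → beazubdugoda.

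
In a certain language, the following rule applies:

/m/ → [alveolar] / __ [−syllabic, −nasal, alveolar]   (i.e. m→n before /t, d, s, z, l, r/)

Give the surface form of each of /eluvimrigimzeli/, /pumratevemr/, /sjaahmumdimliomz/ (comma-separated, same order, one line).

eluvinriginzeli, punratevenr, sjaahmundinlionz

/eluvimrigimzeli/: /m/ precedes the alveolar consonant /r/, so it assimilates in place to [n]. /m/ precedes the alveolar consonant /z/, so it assimilates in place to [n]. → [eluvinriginzeli].
/pumratevemr/: /m/ precedes the alveolar consonant /r/, so it assimilates in place to [n]. /m/ precedes the alveolar consonant /r/, so it assimilates in place to [n]. → [punratevenr].
/sjaahmumdimliomz/: /m/ precedes the alveolar consonant /d/, so it assimilates in place to [n]. /m/ precedes the alveolar consonant /l/, so it assimilates in place to [n]. /m/ precedes the alveolar consonant /z/, so it assimilates in place to [n]. → [sjaahmundinlionz].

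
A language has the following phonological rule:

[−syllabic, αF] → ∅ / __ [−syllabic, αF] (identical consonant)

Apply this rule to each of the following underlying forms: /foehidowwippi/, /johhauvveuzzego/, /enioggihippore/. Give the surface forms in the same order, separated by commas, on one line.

/foehidowwippi/: /ww/ is a geminate; the first /w/ deletes. /pp/ is a geminate; the first /p/ deletes. → [foehidowipi].
/johhauvveuzzego/: /hh/ is a geminate; the first /h/ deletes. /vv/ is a geminate; the first /v/ deletes. /zz/ is a geminate; the first /z/ deletes. → [johauveuzego].
/enioggihippore/: /gg/ is a geminate; the first /g/ deletes. /pp/ is a geminate; the first /p/ deletes. → [eniogihipore].

foehidowipi, johauveuzego, eniogihipore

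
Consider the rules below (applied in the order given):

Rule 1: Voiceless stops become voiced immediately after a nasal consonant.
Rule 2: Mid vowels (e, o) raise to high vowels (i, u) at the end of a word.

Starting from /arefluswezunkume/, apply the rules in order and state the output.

Rule 1 (post-nasal voicing): /k/ is a voiceless stop immediately after the nasal /n/, so it voices to [g]. /arefluswezunkume/ → arefluswezungume.
Rule 2 (final vowel raising): /e/ is a mid vowel in word-final position, so it raises to [i]. /arefluswezungume/ → arefluswezungumi.

arefluswezungumi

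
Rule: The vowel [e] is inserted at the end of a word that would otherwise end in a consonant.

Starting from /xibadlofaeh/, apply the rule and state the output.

xibadlofaehe

the form ends in the consonant /h/, so [e] is inserted word-finally.
Surface form: [xibadlofaehe].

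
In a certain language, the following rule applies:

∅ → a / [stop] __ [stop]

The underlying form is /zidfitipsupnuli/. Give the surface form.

zidfitipsupnuli

No segment of /zidfitipsupnuli/ meets the structural description of the rule, so the form surfaces unchanged.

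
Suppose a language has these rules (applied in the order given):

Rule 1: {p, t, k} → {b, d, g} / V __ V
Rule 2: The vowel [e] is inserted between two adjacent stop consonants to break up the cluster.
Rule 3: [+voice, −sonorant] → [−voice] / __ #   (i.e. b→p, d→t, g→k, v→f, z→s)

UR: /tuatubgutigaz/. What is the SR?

tuadubegudigas

Rule 1 (intervocalic voicing): /t/ is a voiceless stop between vowels /a/ and /u/, so it voices to [d]. /t/ is a voiceless stop between vowels /u/ and /i/, so it voices to [d]. /tuatubgutigaz/ → tuadubgudigaz.
Rule 2 (stop-cluster e-epenthesis): /b/ and /g/ form a stop–stop cluster, so [e] is inserted between them. /tuadubgudigaz/ → tuadubegudigaz.
Rule 3 (final devoicing): /z/ is a voiced obstruent in word-final position, so it devoices to [s]. /tuadubegudigaz/ → tuadubegudigas.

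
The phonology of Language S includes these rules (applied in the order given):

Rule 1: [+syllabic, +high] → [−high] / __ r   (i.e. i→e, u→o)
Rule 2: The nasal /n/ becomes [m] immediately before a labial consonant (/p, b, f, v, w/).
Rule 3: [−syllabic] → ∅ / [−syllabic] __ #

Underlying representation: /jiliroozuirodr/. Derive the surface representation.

Rule 1 (pre-rhotic lowering): /i/ is a high vowel immediately before /r/, so it lowers to [e]. /i/ is a high vowel immediately before /r/, so it lowers to [e]. /jiliroozuirodr/ → jileroozuerodr.
Rule 2 (nasal place assimilation): no segment meets the environment; /jileroozuerodr/ is unchanged.
Rule 3 (final cluster simplification): /r/ is the second consonant of a word-final cluster /dr/, so it deletes. /jileroozuerodr/ → jileroozuerod.

jileroozuerod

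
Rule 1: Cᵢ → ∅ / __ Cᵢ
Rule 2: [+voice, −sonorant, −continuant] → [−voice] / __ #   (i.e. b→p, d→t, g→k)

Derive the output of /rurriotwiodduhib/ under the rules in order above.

ruriotwioduhip

Rule 1 (degemination): /rr/ is a geminate; the first /r/ deletes. /dd/ is a geminate; the first /d/ deletes. /rurriotwiodduhib/ → ruriotwioduhib.
Rule 2 (final devoicing): /b/ is a voiced stop in word-final position, so it devoices to [p]. /ruriotwioduhib/ → ruriotwioduhip.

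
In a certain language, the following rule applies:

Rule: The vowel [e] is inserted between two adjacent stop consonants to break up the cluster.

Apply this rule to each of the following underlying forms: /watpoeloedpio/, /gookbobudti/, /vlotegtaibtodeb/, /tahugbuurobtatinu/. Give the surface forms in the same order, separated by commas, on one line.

/watpoeloedpio/: /t/ and /p/ form a stop–stop cluster, so [e] is inserted between them. /d/ and /p/ form a stop–stop cluster, so [e] is inserted between them. → [watepoeloedepio].
/gookbobudti/: /k/ and /b/ form a stop–stop cluster, so [e] is inserted between them. /d/ and /t/ form a stop–stop cluster, so [e] is inserted between them. → [gookebobudeti].
/vlotegtaibtodeb/: /g/ and /t/ form a stop–stop cluster, so [e] is inserted between them. /b/ and /t/ form a stop–stop cluster, so [e] is inserted between them. → [vlotegetaibetodeb].
/tahugbuurobtatinu/: /g/ and /b/ form a stop–stop cluster, so [e] is inserted between them. /b/ and /t/ form a stop–stop cluster, so [e] is inserted between them. → [tahugebuurobetatinu].

watepoeloedepio, gookebobudeti, vlotegetaibetodeb, tahugebuurobetatinu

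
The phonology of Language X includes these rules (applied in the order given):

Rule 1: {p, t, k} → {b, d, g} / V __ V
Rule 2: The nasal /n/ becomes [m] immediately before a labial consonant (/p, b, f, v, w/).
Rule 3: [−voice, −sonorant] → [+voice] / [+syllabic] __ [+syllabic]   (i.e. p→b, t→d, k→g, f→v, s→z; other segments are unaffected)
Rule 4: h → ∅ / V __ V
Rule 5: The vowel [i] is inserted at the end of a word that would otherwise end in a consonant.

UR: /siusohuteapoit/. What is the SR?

Rule 1 (intervocalic voicing): /t/ is a voiceless stop between vowels /u/ and /e/, so it voices to [d]. /p/ is a voiceless stop between vowels /a/ and /o/, so it voices to [b]. /siusohuteapoit/ → siusohudeaboit.
Rule 2 (nasal place assimilation): no segment meets the environment; /siusohudeaboit/ is unchanged.
Rule 3 (intervocalic voicing): /s/ is a voiceless obstruent between vowels /u/ and /o/, so it voices to [z]. /siusohudeaboit/ → siuzohudeaboit.
Rule 4 (intervocalic h-deletion): /h/ occurs between vowels /o/ and /u/, so it deletes. /siuzohudeaboit/ → siuzoudeaboit.
Rule 5 (final i-epenthesis): the form ends in the consonant /t/, so [i] is inserted word-finally. /siuzoudeaboit/ → siuzoudeaboiti.

siuzoudeaboiti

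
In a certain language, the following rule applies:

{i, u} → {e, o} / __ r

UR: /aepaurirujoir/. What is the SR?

/u/ is a high vowel immediately before /r/, so it lowers to [o].
/i/ is a high vowel immediately before /r/, so it lowers to [e].
/i/ is a high vowel immediately before /r/, so it lowers to [e].
Surface form: [aepaorerujoer].

aepaorerujoer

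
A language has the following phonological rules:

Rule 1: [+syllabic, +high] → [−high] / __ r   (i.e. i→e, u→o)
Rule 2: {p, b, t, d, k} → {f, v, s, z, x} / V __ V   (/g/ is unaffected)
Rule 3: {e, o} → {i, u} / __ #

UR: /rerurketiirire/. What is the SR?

Rule 1 (pre-rhotic lowering): /u/ is a high vowel immediately before /r/, so it lowers to [o]. /i/ is a high vowel immediately before /r/, so it lowers to [e]. /i/ is a high vowel immediately before /r/, so it lowers to [e]. /rerurketiirire/ → rerorketierere.
Rule 2 (intervocalic spirantization): /t/ is a stop between vowels /e/ and /i/, so it spirantizes to the fricative [s]. /rerorketierere/ → rerorkesierere.
Rule 3 (final vowel raising): /e/ is a mid vowel in word-final position, so it raises to [i]. /rerorkesierere/ → rerorkesiereri.

rerorkesiereri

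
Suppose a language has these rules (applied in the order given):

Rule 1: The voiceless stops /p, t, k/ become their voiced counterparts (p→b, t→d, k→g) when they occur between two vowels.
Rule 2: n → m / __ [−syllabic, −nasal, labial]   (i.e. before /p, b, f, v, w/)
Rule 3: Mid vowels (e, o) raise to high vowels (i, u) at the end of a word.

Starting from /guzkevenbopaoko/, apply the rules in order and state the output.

guzkevembobaogu

Rule 1 (intervocalic voicing): /p/ is a voiceless stop between vowels /o/ and /a/, so it voices to [b]. /k/ is a voiceless stop between vowels /o/ and /o/, so it voices to [g]. /guzkevenbopaoko/ → guzkevenbobaogo.
Rule 2 (nasal place assimilation): /n/ precedes the labial consonant /b/, so it assimilates in place to [m]. /guzkevenbobaogo/ → guzkevembobaogo.
Rule 3 (final vowel raising): /o/ is a mid vowel in word-final position, so it raises to [u]. /guzkevembobaogo/ → guzkevembobaogu.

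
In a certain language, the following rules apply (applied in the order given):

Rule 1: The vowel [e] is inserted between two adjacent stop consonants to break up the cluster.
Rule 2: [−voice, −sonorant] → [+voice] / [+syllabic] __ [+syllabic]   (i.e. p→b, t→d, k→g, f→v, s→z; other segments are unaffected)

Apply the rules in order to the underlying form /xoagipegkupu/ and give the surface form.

xoagibegegubu

Rule 1 (stop-cluster e-epenthesis): /g/ and /k/ form a stop–stop cluster, so [e] is inserted between them. /xoagipegkupu/ → xoagipegekupu.
Rule 2 (intervocalic voicing): /p/ is a voiceless obstruent between vowels /i/ and /e/, so it voices to [b]. /k/ is a voiceless obstruent between vowels /e/ and /u/, so it voices to [g]. /p/ is a voiceless obstruent between vowels /u/ and /u/, so it voices to [b]. /xoagipegekupu/ → xoagibegegubu.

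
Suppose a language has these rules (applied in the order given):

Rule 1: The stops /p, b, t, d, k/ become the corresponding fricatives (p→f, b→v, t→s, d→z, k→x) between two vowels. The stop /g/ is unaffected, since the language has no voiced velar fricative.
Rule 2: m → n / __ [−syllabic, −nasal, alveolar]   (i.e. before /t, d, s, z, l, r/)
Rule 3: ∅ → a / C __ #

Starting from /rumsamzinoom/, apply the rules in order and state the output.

runsanzinooma

Rule 1 (intervocalic spirantization): no segment meets the environment; /rumsamzinoom/ is unchanged.
Rule 2 (nasal place assimilation): /m/ precedes the alveolar consonant /s/, so it assimilates in place to [n]. /m/ precedes the alveolar consonant /z/, so it assimilates in place to [n]. /rumsamzinoom/ → runsanzinoom.
Rule 3 (final a-epenthesis): the form ends in the consonant /m/, so [a] is inserted word-finally. /runsanzinoom/ → runsanzinooma.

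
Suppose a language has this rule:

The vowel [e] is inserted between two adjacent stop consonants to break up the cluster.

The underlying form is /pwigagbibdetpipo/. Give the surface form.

/g/ and /b/ form a stop–stop cluster, so [e] is inserted between them.
/b/ and /d/ form a stop–stop cluster, so [e] is inserted between them.
/t/ and /p/ form a stop–stop cluster, so [e] is inserted between them.
Surface form: [pwigagebibedetepipo].

pwigagebibedetepipo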